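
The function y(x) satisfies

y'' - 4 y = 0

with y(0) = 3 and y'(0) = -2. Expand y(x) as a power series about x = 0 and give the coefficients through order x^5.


Ansatz: y(x) = sum_{n>=0} a_n x^n, so y'(x) = sum_{n>=1} n a_n x^(n-1) and y''(x) = sum_{n>=2} n(n-1) a_n x^(n-2).
Substitute into P(x) y'' + Q(x) y' + R(x) y = 0 with P(x) = 1, Q(x) = 0, R(x) = -4, and match powers of x.
Initial conditions: a_0 = 3, a_1 = -2.
Setting the coefficient of each power of x to zero and solving order by order (substituting the coefficients already found):
  x^0: 2 a_2 - 4 a_0 = 0  ->  2 a_2 = 4 a_0 = 12  ->  a_2 = 6
  x^1: 6 a_3 - 4 a_1 = 0  ->  6 a_3 = 4 a_1 = -8  ->  a_3 = -4/3
  x^2: 12 a_4 - 4 a_2 = 0  ->  12 a_4 = 4 a_2 = 24  ->  a_4 = 2
  x^3: 20 a_5 - 4 a_3 = 0  ->  20 a_5 = 4 a_3 = -16/3  ->  a_5 = -4/15
Truncated series: y(x) = 3 - 2 x + 6 x^2 - (4/3) x^3 + 2 x^4 - (4/15) x^5 + O(x^6).

a_0 = 3; a_1 = -2; a_2 = 6; a_3 = -4/3; a_4 = 2; a_5 = -4/15


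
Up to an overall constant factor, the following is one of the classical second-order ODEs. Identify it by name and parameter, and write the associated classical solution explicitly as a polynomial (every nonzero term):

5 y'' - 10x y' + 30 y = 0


All three coefficients share the factor 5; dividing through by 5 gives  y'' - 2x y' + 6 y = 0.
This matches the Hermite equation y'' - 2x y' + 2n y = 0 with 2n = 6, so n = 3; the polynomial solution is H_3(x).
With y = sum_k a_k x^k, matching x^k gives (k+2)(k+1) a_{k+2} = 2(k - n) a_k = 2(k - 3) a_k. The right side vanishes at k = 3, so the series with the parity of 3 terminates at degree 3.
Standard normalization: leading coefficient of H_n is 2^n, so a_3 = 2^3 = 8. Work downward with a_k = (k+1)(k+2) a_{k+2} / (2(k - n)):
  a_1 = (2)(3)(8) / (2(1 - 3)) = 48/(-4) = -12
Hence H_3(x) = 8 x^3 - 12 x.

H_3(x); series = 8 x^3 - 12 x


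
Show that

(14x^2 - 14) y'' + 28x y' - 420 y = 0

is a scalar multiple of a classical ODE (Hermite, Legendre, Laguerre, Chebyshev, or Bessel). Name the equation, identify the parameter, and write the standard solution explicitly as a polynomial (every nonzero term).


All three coefficients share the factor -14; dividing through by -14 gives  (1 - x^2) y'' - 2x y' + 30 y = 0.
This matches the Legendre equation (1 - x^2) y'' - 2x y' + n(n+1) y = 0 (note the -2x y' term) with n(n+1) = 30, so n = 5; the polynomial solution is P_5(x).
With y = sum_k a_k x^k, matching x^k gives (k+2)(k+1) a_{k+2} = [k(k+1) - n(n+1)] a_k = (k - 5)(k + 6) a_k. The right side vanishes at k = 5, so the series with the parity of 5 terminates at degree 5.
Standard normalization (P_n(1) = 1): leading coefficient (2n)!/(2^n (n!)^2) = 3628800/(32*14400) = 63/8, so a_5 = 63/8. Work downward with a_k = (k+1)(k+2) a_{k+2} / ((k - 5)(k + 6)):
  a_3 = (4)(5)(63/8) / ((3 - 5)(3 + 6)) = (315/2)/(-18) = -35/4
  a_1 = (2)(3)(-35/4) / ((1 - 5)(1 + 6)) = (-105/2)/(-28) = 15/8
Hence P_5(x) = 63 x^5/8 - 35 x^3/4 + 15 x/8.

P_5(x); series = 63 x^5/8 - 35 x^3/4 + 15 x/8


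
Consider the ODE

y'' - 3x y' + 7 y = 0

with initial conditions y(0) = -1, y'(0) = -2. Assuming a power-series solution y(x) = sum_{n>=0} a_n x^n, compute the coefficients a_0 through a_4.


Ansatz: y(x) = sum_{n>=0} a_n x^n, so y'(x) = sum_{n>=1} n a_n x^(n-1) and y''(x) = sum_{n>=2} n(n-1) a_n x^(n-2).
Substitute into P(x) y'' + Q(x) y' + R(x) y = 0 with P(x) = 1, Q(x) = -3x, R(x) = 7, and match powers of x.
Initial conditions: a_0 = -1, a_1 = -2.
Setting the coefficient of each power of x to zero and solving order by order (substituting the coefficients already found):
  x^0: 2 a_2 + 7 a_0 = 0  ->  2 a_2 = -7 a_0 = 7  ->  a_2 = 7/2
  x^1: 6 a_3 + 4 a_1 = 0  ->  6 a_3 = -4 a_1 = 8  ->  a_3 = 4/3
  x^2: 12 a_4 + a_2 = 0  ->  12 a_4 = -a_2 = -7/2  ->  a_4 = -7/24
Truncated series: y(x) = -1 - 2 x + (7/2) x^2 + (4/3) x^3 - (7/24) x^4 + O(x^5).

a_0 = -1; a_1 = -2; a_2 = 7/2; a_3 = 4/3; a_4 = -7/24


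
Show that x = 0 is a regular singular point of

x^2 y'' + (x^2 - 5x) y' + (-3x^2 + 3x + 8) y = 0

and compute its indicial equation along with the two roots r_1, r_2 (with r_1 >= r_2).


Divide by x^2 to reach normal form y'' + P_1(x) y' + P_2(x) y = 0 with P_1(x) = 1 - 5/x and P_2(x) = -3 + 3/x + 8/x^2.
x = 0 is a singular point because the y'-coefficient 1 - 5/x has a pole at x = 0 and the y-coefficient -3 + 3/x + 8/x^2 has a pole at x = 0.
It is a regular singular point because x P_1(x) = p(x) = x - 5 and x^2 P_2(x) = q(x) = -3x^2 + 3x + 8 are polynomials, hence analytic at x = 0.
p(0) = -5,  q(0) = 8.
Indicial equation: r(r-1) + p(0) r + q(0) = 0, i.e. r^2 + (p(0) - 1) r + q(0) = 0, i.e. r^2 - 6 r + 8 = 0.
Discriminant: (-6)^2 - 4(8) = 4, so r = (6 ± 2)/2.
Solving: r_1 = 4, r_2 = 2.

indicial: r^2 - 6 r + 8 = 0; roots r_1 = 4, r_2 = 2


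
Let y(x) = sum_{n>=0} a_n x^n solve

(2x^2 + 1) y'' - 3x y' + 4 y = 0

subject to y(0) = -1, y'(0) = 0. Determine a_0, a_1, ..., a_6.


Ansatz: y(x) = sum_{n>=0} a_n x^n, so y'(x) = sum_{n>=1} n a_n x^(n-1) and y''(x) = sum_{n>=2} n(n-1) a_n x^(n-2).
Substitute into P(x) y'' + Q(x) y' + R(x) y = 0 with P(x) = 2x^2 + 1, Q(x) = -3x, R(x) = 4, and match powers of x.
Initial conditions: a_0 = -1, a_1 = 0.
Setting the coefficient of each power of x to zero and solving order by order (substituting the coefficients already found):
  x^0: 2 a_2 + 4 a_0 = 0  ->  2 a_2 = -4 a_0 = 4  ->  a_2 = 2
  x^1: 6 a_3 + a_1 = 0  ->  6 a_3 = -a_1 = 0  ->  a_3 = 0
  x^2: 12 a_4 + 2 a_2 = 0  ->  12 a_4 = -2 a_2 = -4  ->  a_4 = -1/3
  x^3: 20 a_5 + 7 a_3 = 0  ->  20 a_5 = -7 a_3 = 0  ->  a_5 = 0
  x^4: 30 a_6 + 16 a_4 = 0  ->  30 a_6 = -16 a_4 = 16/3  ->  a_6 = 8/45
Truncated series: y(x) = -1 + 2 x^2 - (1/3) x^4 + (8/45) x^6 + O(x^7).

a_0 = -1; a_1 = 0; a_2 = 2; a_3 = 0; a_4 = -1/3; a_5 = 0; a_6 = 8/45


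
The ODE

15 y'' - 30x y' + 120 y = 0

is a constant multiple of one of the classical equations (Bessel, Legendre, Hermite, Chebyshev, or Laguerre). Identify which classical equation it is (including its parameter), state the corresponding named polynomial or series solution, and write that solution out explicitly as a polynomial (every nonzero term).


All three coefficients share the factor 15; dividing through by 15 gives  y'' - 2x y' + 8 y = 0.
This matches the Hermite equation y'' - 2x y' + 2n y = 0 with 2n = 8, so n = 4; the polynomial solution is H_4(x).
With y = sum_k a_k x^k, matching x^k gives (k+2)(k+1) a_{k+2} = 2(k - n) a_k = 2(k - 4) a_k. The right side vanishes at k = 4, so the series with the parity of 4 terminates at degree 4.
Standard normalization: leading coefficient of H_n is 2^n, so a_4 = 2^4 = 16. Work downward with a_k = (k+1)(k+2) a_{k+2} / (2(k - n)):
  a_2 = (3)(4)(16) / (2(2 - 4)) = 192/(-4) = -48
  a_0 = (1)(2)(-48) / (2(0 - 4)) = -96/(-8) = 12
Hence H_4(x) = 16 x^4 - 48 x^2 + 12.

H_4(x); series = 16 x^4 - 48 x^2 + 12


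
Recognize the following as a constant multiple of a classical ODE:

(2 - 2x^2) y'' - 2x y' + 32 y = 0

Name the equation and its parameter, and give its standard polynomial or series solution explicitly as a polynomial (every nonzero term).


All three coefficients share the factor 2; dividing through by 2 gives  (1 - x^2) y'' - x y' + 16 y = 0.
This matches the Chebyshev equation (1 - x^2) y'' - x y' + n^2 y = 0 (note the -x y' term, not -2x y') with n^2 = 16, so n = 4; the polynomial solution is T_4(x).
With y = sum_k a_k x^k, matching x^k gives (k+2)(k+1) a_{k+2} = (k^2 - n^2) a_k = (k - 4)(k + 4) a_k. The right side vanishes at k = 4, so the series with the parity of 4 terminates at degree 4.
Standard normalization: leading coefficient of T_n is 2^(n-1), so a_4 = 2^3 = 8. Work downward with a_k = (k+1)(k+2) a_{k+2} / ((k - 4)(k + 4)):
  a_2 = (3)(4)(8) / ((2 - 4)(2 + 4)) = 96/(-12) = -8
  a_0 = (1)(2)(-8) / ((0 - 4)(0 + 4)) = -16/(-16) = 1
Hence T_4(x) = 8 x^4 - 8 x^2 + 1.

T_4(x); series = 8 x^4 - 8 x^2 + 1


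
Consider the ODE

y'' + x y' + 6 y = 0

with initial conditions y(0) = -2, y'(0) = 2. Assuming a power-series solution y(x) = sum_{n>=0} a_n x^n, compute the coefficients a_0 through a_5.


Ansatz: y(x) = sum_{n>=0} a_n x^n, so y'(x) = sum_{n>=1} n a_n x^(n-1) and y''(x) = sum_{n>=2} n(n-1) a_n x^(n-2).
Substitute into P(x) y'' + Q(x) y' + R(x) y = 0 with P(x) = 1, Q(x) = x, R(x) = 6, and match powers of x.
Initial conditions: a_0 = -2, a_1 = 2.
Setting the coefficient of each power of x to zero and solving order by order (substituting the coefficients already found):
  x^0: 2 a_2 + 6 a_0 = 0  ->  2 a_2 = -6 a_0 = 12  ->  a_2 = 6
  x^1: 6 a_3 + 7 a_1 = 0  ->  6 a_3 = -7 a_1 = -14  ->  a_3 = -7/3
  x^2: 12 a_4 + 8 a_2 = 0  ->  12 a_4 = -8 a_2 = -48  ->  a_4 = -4
  x^3: 20 a_5 + 9 a_3 = 0  ->  20 a_5 = -9 a_3 = 21  ->  a_5 = 21/20
Truncated series: y(x) = -2 + 2 x + 6 x^2 - (7/3) x^3 - 4 x^4 + (21/20) x^5 + O(x^6).

a_0 = -2; a_1 = 2; a_2 = 6; a_3 = -7/3; a_4 = -4; a_5 = 21/20


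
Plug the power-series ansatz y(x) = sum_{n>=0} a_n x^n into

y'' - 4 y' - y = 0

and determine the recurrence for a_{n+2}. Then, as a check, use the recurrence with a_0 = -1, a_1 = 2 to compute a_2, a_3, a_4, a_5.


Substitute y = sum_n a_n x^n.
y''(x) has coefficient (n+2)(n+1) a_{n+2} at x^n;
-4 y'(x) has coefficient -4 (n+1) a_{n+1} at x^n;
-y(x) has coefficient -1 a_n at x^n.
Matching x^n: (n+2)(n+1) a_{n+2} - 4 (n+1) a_{n+1} - 1 a_n = 0.
Thus a_{n+2} = [4 (n+1) a_{n+1} + 1 a_n] / ((n+1)(n+2)).

Check with a_0 = -1, a_1 = 2 (apply the recurrence for n = 0, 1, 2, 3): a_0 = -1, a_1 = 2, a_2 = 7/2, a_3 = 5, a_4 = 127/24, a_5 = 269/60.

a_(n+2) = [4 (n+1) a_(n+1) + 1 a_n] / ((n+1)(n+2)); check: a_0 = -1, a_1 = 2, a_2 = 7/2, a_3 = 5, a_4 = 127/24, a_5 = 269/60


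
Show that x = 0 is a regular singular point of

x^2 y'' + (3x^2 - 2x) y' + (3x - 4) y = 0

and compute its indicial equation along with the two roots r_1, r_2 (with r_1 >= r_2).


Divide by x^2 to reach normal form y'' + P_1(x) y' + P_2(x) y = 0 with P_1(x) = 3 - 2/x and P_2(x) = 3/x - 4/x^2.
x = 0 is a singular point because the y'-coefficient 3 - 2/x has a pole at x = 0 and the y-coefficient 3/x - 4/x^2 has a pole at x = 0.
It is a regular singular point because x P_1(x) = p(x) = 3x - 2 and x^2 P_2(x) = q(x) = 3x - 4 are polynomials, hence analytic at x = 0.
p(0) = -2,  q(0) = -4.
Indicial equation: r(r-1) + p(0) r + q(0) = 0, i.e. r^2 + (p(0) - 1) r + q(0) = 0, i.e. r^2 - 3 r - 4 = 0.
Discriminant: (-3)^2 - 4(-4) = 25, so r = (3 ± 5)/2.
Solving: r_1 = 4, r_2 = -1.

indicial: r^2 - 3 r - 4 = 0; roots r_1 = 4, r_2 = -1


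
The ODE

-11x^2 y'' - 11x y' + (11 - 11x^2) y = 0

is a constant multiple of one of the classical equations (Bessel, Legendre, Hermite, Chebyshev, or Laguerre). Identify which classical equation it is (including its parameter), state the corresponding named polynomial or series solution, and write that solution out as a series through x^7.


All three coefficients share the factor -11; dividing through by -11 gives  x^2 y'' + x y' + (x^2 - 1) y = 0.
This matches the Bessel equation x^2 y'' + x y' + (x^2 - nu^2) y = 0 with nu^2 = 1, so nu = 1; the solution bounded at x = 0 is J_1(x).
Frobenius at x = 0: indicial roots ±nu; for r = nu the recurrence k(k + 2nu) c_k = -c_{k-2} gives the standard series J_nu(x) = sum_{k>=0} (-1)^k / (k! (k+nu)!) (x/2)^(2k+nu). Evaluate the first 4 terms:
  k = 0: (-1)^0 / (0! * 1! * 2^1) x^1 = 1/(1*1*2) x^1 = (1/2) x^1
  k = 1: (-1)^1 / (1! * 2! * 2^3) x^3 = -1/(1*2*8) x^3 = (-1/16) x^3
  k = 2: (-1)^2 / (2! * 3! * 2^5) x^5 = 1/(2*6*32) x^5 = (1/384) x^5
  k = 3: (-1)^3 / (3! * 4! * 2^7) x^7 = -1/(6*24*128) x^7 = (-1/18432) x^7
Hence J_1(x) = -x^7/18432 + x^5/384 - x^3/16 + x/2 + ....

J_1(x); series = -x^7/18432 + x^5/384 - x^3/16 + x/2


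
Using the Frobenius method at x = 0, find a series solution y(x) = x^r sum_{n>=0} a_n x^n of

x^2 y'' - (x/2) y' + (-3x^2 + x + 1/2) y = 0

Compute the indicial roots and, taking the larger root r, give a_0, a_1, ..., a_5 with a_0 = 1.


Write in Frobenius form y'' + (p(x)/x) y' + (q(x)/x^2) y = 0:
  p(x) = -1/2,  q(x) = -3x^2 + x + 1/2.
Indicial equation: r(r-1) + (-1/2) r + (1/2) = 0 -> roots r_1 = 1, r_2 = 1/2.
Take r = r_1 = 1. Let y(x) = x^r sum_{n>=0} a_n x^n with a_0 = 1.
Substitute y = x^r sum a_n x^n and match x^{r+n}. The recurrence is
  D(n) a_n + 1 a_{n-1} - 3 a_{n-2} = 0,  where D(n) = (r+n)(r+n-1) + (-1/2)(r+n) + (1/2).
  a_n = [-1 a_{n-1} + 3 a_{n-2}] / D(n).
Since the indicial polynomial factors as (r - r_1)(r - r_2), D(n) = (r_1 + n - r_1)(r_1 + n - r_2) = n(n + 1/2).
Evaluating step by step (a_0 = 1):
  n = 1: D(1) = 1(1 + 1/2) = 3/2; numerator = -1(1) = -1; a_1 = (-1)/(3/2) = -2/3
  n = 2: D(2) = 2(2 + 1/2) = 5; numerator = -1(-2/3) + 3(1) = 11/3; a_2 = (11/3)/(5) = 11/15
  n = 3: D(3) = 3(3 + 1/2) = 21/2; numerator = -1(11/15) + 3(-2/3) = -41/15; a_3 = (-41/15)/(21/2) = -82/315
  n = 4: D(4) = 4(4 + 1/2) = 18; numerator = -1(-82/315) + 3(11/15) = 155/63; a_4 = (155/63)/(18) = 155/1134
  n = 5: D(5) = 5(5 + 1/2) = 55/2; numerator = -1(155/1134) + 3(-82/315) = -5203/5670; a_5 = (-5203/5670)/(55/2) = -473/14175

r = 1; a_0 = 1; a_1 = -2/3; a_2 = 11/15; a_3 = -82/315; a_4 = 155/1134; a_5 = -473/14175


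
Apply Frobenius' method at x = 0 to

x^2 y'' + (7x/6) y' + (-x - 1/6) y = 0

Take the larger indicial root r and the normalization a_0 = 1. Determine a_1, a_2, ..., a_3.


Write in Frobenius form y'' + (p(x)/x) y' + (q(x)/x^2) y = 0:
  p(x) = 7/6,  q(x) = -x - 1/6.
Indicial equation: r(r-1) + (7/6) r + (-1/6) = 0 -> roots r_1 = 1/3, r_2 = -1/2.
Take r = r_1 = 1/3. Let y(x) = x^r sum_{n>=0} a_n x^n with a_0 = 1.
Substitute y = x^r sum a_n x^n and match x^{r+n}. The recurrence is
  D(n) a_n - 1 a_{n-1} = 0,  where D(n) = (r+n)(r+n-1) + (7/6)(r+n) + (-1/6).
  a_n = 1 / D(n) * a_{n-1}.
Since the indicial polynomial factors as (r - r_1)(r - r_2), D(n) = (r_1 + n - r_1)(r_1 + n - r_2) = n(n + 5/6).
Evaluating step by step (a_0 = 1):
  n = 1: D(1) = 1(1 + 5/6) = 11/6; numerator = 1(1) = 1; a_1 = (1)/(11/6) = 6/11
  n = 2: D(2) = 2(2 + 5/6) = 17/3; numerator = 1(6/11) = 6/11; a_2 = (6/11)/(17/3) = 18/187
  n = 3: D(3) = 3(3 + 5/6) = 23/2; numerator = 1(18/187) = 18/187; a_3 = (18/187)/(23/2) = 36/4301

r = 1/3; a_0 = 1; a_1 = 6/11; a_2 = 18/187; a_3 = 36/4301


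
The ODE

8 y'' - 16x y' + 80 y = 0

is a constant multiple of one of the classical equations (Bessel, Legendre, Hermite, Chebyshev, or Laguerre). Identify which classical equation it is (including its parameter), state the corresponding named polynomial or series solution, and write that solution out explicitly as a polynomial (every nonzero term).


All three coefficients share the factor 8; dividing through by 8 gives  y'' - 2x y' + 10 y = 0.
This matches the Hermite equation y'' - 2x y' + 2n y = 0 with 2n = 10, so n = 5; the polynomial solution is H_5(x).
With y = sum_k a_k x^k, matching x^k gives (k+2)(k+1) a_{k+2} = 2(k - n) a_k = 2(k - 5) a_k. The right side vanishes at k = 5, so the series with the parity of 5 terminates at degree 5.
Standard normalization: leading coefficient of H_n is 2^n, so a_5 = 2^5 = 32. Work downward with a_k = (k+1)(k+2) a_{k+2} / (2(k - n)):
  a_3 = (4)(5)(32) / (2(3 - 5)) = 640/(-4) = -160
  a_1 = (2)(3)(-160) / (2(1 - 5)) = -960/(-8) = 120
Hence H_5(x) = 32 x^5 - 160 x^3 + 120 x.

H_5(x); series = 32 x^5 - 160 x^3 + 120 x


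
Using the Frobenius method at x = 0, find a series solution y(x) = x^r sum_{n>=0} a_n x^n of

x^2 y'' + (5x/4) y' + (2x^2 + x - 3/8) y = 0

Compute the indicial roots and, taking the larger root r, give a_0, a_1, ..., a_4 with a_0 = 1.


Write in Frobenius form y'' + (p(x)/x) y' + (q(x)/x^2) y = 0:
  p(x) = 5/4,  q(x) = 2x^2 + x - 3/8.
Indicial equation: r(r-1) + (5/4) r + (-3/8) = 0 -> roots r_1 = 1/2, r_2 = -3/4.
Take r = r_1 = 1/2. Let y(x) = x^r sum_{n>=0} a_n x^n with a_0 = 1.
Substitute y = x^r sum a_n x^n and match x^{r+n}. The recurrence is
  D(n) a_n + 1 a_{n-1} + 2 a_{n-2} = 0,  where D(n) = (r+n)(r+n-1) + (5/4)(r+n) + (-3/8).
  a_n = [-1 a_{n-1} - 2 a_{n-2}] / D(n).
Since the indicial polynomial factors as (r - r_1)(r - r_2), D(n) = (r_1 + n - r_1)(r_1 + n - r_2) = n(n + 5/4).
Evaluating step by step (a_0 = 1):
  n = 1: D(1) = 1(1 + 5/4) = 9/4; numerator = -1(1) = -1; a_1 = (-1)/(9/4) = -4/9
  n = 2: D(2) = 2(2 + 5/4) = 13/2; numerator = -1(-4/9) - 2(1) = -14/9; a_2 = (-14/9)/(13/2) = -28/117
  n = 3: D(3) = 3(3 + 5/4) = 51/4; numerator = -1(-28/117) - 2(-4/9) = 44/39; a_3 = (44/39)/(51/4) = 176/1989
  n = 4: D(4) = 4(4 + 5/4) = 21; numerator = -1(176/1989) - 2(-28/117) = 776/1989; a_4 = (776/1989)/(21) = 776/41769

r = 1/2; a_0 = 1; a_1 = -4/9; a_2 = -28/117; a_3 = 176/1989; a_4 = 776/41769


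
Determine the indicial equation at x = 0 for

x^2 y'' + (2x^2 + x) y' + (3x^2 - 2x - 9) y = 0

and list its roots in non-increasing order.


Divide by x^2 to reach normal form y'' + P_1(x) y' + P_2(x) y = 0 with P_1(x) = 2 + 1/x and P_2(x) = 3 - 2/x - 9/x^2.
x = 0 is a singular point because the y'-coefficient 2 + 1/x has a pole at x = 0 and the y-coefficient 3 - 2/x - 9/x^2 has a pole at x = 0.
It is a regular singular point because x P_1(x) = p(x) = 2x + 1 and x^2 P_2(x) = q(x) = 3x^2 - 2x - 9 are polynomials, hence analytic at x = 0.
p(0) = 1,  q(0) = -9.
Indicial equation: r(r-1) + p(0) r + q(0) = 0, i.e. r^2 + (p(0) - 1) r + q(0) = 0, i.e. r^2 - 9 = 0.
Discriminant: (0)^2 - 4(-9) = 36, so r = (0 ± 6)/2.
Solving: r_1 = 3, r_2 = -3.

indicial: r^2 - 9 = 0; roots r_1 = 3, r_2 = -3


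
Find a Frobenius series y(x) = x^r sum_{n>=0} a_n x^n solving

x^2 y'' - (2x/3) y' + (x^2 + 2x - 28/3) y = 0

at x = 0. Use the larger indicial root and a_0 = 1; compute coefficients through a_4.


Write in Frobenius form y'' + (p(x)/x) y' + (q(x)/x^2) y = 0:
  p(x) = -2/3,  q(x) = x^2 + 2x - 28/3.
Indicial equation: r(r-1) + (-2/3) r + (-28/3) = 0 -> roots r_1 = 4, r_2 = -7/3.
Take r = r_1 = 4. Let y(x) = x^r sum_{n>=0} a_n x^n with a_0 = 1.
Substitute y = x^r sum a_n x^n and match x^{r+n}. The recurrence is
  D(n) a_n + 2 a_{n-1} + 1 a_{n-2} = 0,  where D(n) = (r+n)(r+n-1) + (-2/3)(r+n) + (-28/3).
  a_n = [-2 a_{n-1} - 1 a_{n-2}] / D(n).
Since the indicial polynomial factors as (r - r_1)(r - r_2), D(n) = (r_1 + n - r_1)(r_1 + n - r_2) = n(n + 19/3).
Evaluating step by step (a_0 = 1):
  n = 1: D(1) = 1(1 + 19/3) = 22/3; numerator = -2(1) = -2; a_1 = (-2)/(22/3) = -3/11
  n = 2: D(2) = 2(2 + 19/3) = 50/3; numerator = -2(-3/11) - 1(1) = -5/11; a_2 = (-5/11)/(50/3) = -3/110
  n = 3: D(3) = 3(3 + 19/3) = 28; numerator = -2(-3/110) - 1(-3/11) = 18/55; a_3 = (18/55)/(28) = 9/770
  n = 4: D(4) = 4(4 + 19/3) = 124/3; numerator = -2(9/770) - 1(-3/110) = 3/770; a_4 = (3/770)/(124/3) = 9/95480

r = 4; a_0 = 1; a_1 = -3/11; a_2 = -3/110; a_3 = 9/770; a_4 = 9/95480


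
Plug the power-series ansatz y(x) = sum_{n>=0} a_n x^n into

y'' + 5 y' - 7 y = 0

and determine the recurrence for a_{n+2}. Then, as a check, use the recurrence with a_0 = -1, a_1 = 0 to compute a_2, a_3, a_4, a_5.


Substitute y = sum_n a_n x^n.
y''(x) has coefficient (n+2)(n+1) a_{n+2} at x^n;
5 y'(x) has coefficient 5 (n+1) a_{n+1} at x^n;
-7 y(x) has coefficient -7 a_n at x^n.
Matching x^n: (n+2)(n+1) a_{n+2} + 5 (n+1) a_{n+1} - 7 a_n = 0.
Thus a_{n+2} = [-5 (n+1) a_{n+1} + 7 a_n] / ((n+1)(n+2)).

Check with a_0 = -1, a_1 = 0 (apply the recurrence for n = 0, 1, 2, 3): a_0 = -1, a_1 = 0, a_2 = -7/2, a_3 = 35/6, a_4 = -28/3, a_5 = 91/8.

a_(n+2) = [-5 (n+1) a_(n+1) + 7 a_n] / ((n+1)(n+2)); check: a_0 = -1, a_1 = 0, a_2 = -7/2, a_3 = 35/6, a_4 = -28/3, a_5 = 91/8


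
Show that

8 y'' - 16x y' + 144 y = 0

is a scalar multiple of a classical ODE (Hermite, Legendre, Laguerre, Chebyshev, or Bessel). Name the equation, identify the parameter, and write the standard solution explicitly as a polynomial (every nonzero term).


All three coefficients share the factor 8; dividing through by 8 gives  y'' - 2x y' + 18 y = 0.
This matches the Hermite equation y'' - 2x y' + 2n y = 0 with 2n = 18, so n = 9; the polynomial solution is H_9(x).
With y = sum_k a_k x^k, matching x^k gives (k+2)(k+1) a_{k+2} = 2(k - n) a_k = 2(k - 9) a_k. The right side vanishes at k = 9, so the series with the parity of 9 terminates at degree 9.
Standard normalization: leading coefficient of H_n is 2^n, so a_9 = 2^9 = 512. Work downward with a_k = (k+1)(k+2) a_{k+2} / (2(k - n)):
  a_7 = (8)(9)(512) / (2(7 - 9)) = 36864/(-4) = -9216
  a_5 = (6)(7)(-9216) / (2(5 - 9)) = -387072/(-8) = 48384
  a_3 = (4)(5)(48384) / (2(3 - 9)) = 967680/(-12) = -80640
  a_1 = (2)(3)(-80640) / (2(1 - 9)) = -483840/(-16) = 30240
Hence H_9(x) = 512 x^9 - 9216 x^7 + 48384 x^5 - 80640 x^3 + 30240 x.

H_9(x); series = 512 x^9 - 9216 x^7 + 48384 x^5 - 80640 x^3 + 30240 x


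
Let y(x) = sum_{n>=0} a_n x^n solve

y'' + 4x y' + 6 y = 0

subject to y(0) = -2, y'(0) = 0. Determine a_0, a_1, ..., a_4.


Ansatz: y(x) = sum_{n>=0} a_n x^n, so y'(x) = sum_{n>=1} n a_n x^(n-1) and y''(x) = sum_{n>=2} n(n-1) a_n x^(n-2).
Substitute into P(x) y'' + Q(x) y' + R(x) y = 0 with P(x) = 1, Q(x) = 4x, R(x) = 6, and match powers of x.
Initial conditions: a_0 = -2, a_1 = 0.
Setting the coefficient of each power of x to zero and solving order by order (substituting the coefficients already found):
  x^0: 2 a_2 + 6 a_0 = 0  ->  2 a_2 = -6 a_0 = 12  ->  a_2 = 6
  x^1: 6 a_3 + 10 a_1 = 0  ->  6 a_3 = -10 a_1 = 0  ->  a_3 = 0
  x^2: 12 a_4 + 14 a_2 = 0  ->  12 a_4 = -14 a_2 = -84  ->  a_4 = -7
Truncated series: y(x) = -2 + 6 x^2 - 7 x^4 + O(x^5).

a_0 = -2; a_1 = 0; a_2 = 6; a_3 = 0; a_4 = -7


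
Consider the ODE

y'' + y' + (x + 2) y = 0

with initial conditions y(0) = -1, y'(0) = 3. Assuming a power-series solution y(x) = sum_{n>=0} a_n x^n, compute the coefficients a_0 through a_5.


Ansatz: y(x) = sum_{n>=0} a_n x^n, so y'(x) = sum_{n>=1} n a_n x^(n-1) and y''(x) = sum_{n>=2} n(n-1) a_n x^(n-2).
Substitute into P(x) y'' + Q(x) y' + R(x) y = 0 with P(x) = 1, Q(x) = 1, R(x) = x + 2, and match powers of x.
Initial conditions: a_0 = -1, a_1 = 3.
Setting the coefficient of each power of x to zero and solving order by order (substituting the coefficients already found):
  x^0: 2 a_2 + a_1 + 2 a_0 = 0  ->  2 a_2 = -a_1 - 2 a_0 = -1  ->  a_2 = -1/2
  x^1: 6 a_3 + 2 a_2 + 2 a_1 + a_0 = 0  ->  6 a_3 = -2 a_2 - 2 a_1 - a_0 = -4  ->  a_3 = -2/3
  x^2: 12 a_4 + 3 a_3 + 2 a_2 + a_1 = 0  ->  12 a_4 = -3 a_3 - 2 a_2 - a_1 = 0  ->  a_4 = 0
  x^3: 20 a_5 + 4 a_4 + 2 a_3 + a_2 = 0  ->  20 a_5 = -4 a_4 - 2 a_3 - a_2 = 11/6  ->  a_5 = 11/120
Truncated series: y(x) = -1 + 3 x - (1/2) x^2 - (2/3) x^3 + (11/120) x^5 + O(x^6).

a_0 = -1; a_1 = 3; a_2 = -1/2; a_3 = -2/3; a_4 = 0; a_5 = 11/120


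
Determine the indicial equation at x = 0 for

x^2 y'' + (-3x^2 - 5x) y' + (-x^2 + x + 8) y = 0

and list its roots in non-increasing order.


Divide by x^2 to reach normal form y'' + P_1(x) y' + P_2(x) y = 0 with P_1(x) = -3 - 5/x and P_2(x) = -1 + 1/x + 8/x^2.
x = 0 is a singular point because the y'-coefficient -3 - 5/x has a pole at x = 0 and the y-coefficient -1 + 1/x + 8/x^2 has a pole at x = 0.
It is a regular singular point because x P_1(x) = p(x) = -3x - 5 and x^2 P_2(x) = q(x) = -x^2 + x + 8 are polynomials, hence analytic at x = 0.
p(0) = -5,  q(0) = 8.
Indicial equation: r(r-1) + p(0) r + q(0) = 0, i.e. r^2 + (p(0) - 1) r + q(0) = 0, i.e. r^2 - 6 r + 8 = 0.
Discriminant: (-6)^2 - 4(8) = 4, so r = (6 ± 2)/2.
Solving: r_1 = 4, r_2 = 2.

indicial: r^2 - 6 r + 8 = 0; roots r_1 = 4, r_2 = 2


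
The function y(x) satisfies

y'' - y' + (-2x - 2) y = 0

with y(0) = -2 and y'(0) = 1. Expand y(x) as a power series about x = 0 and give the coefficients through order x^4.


Ansatz: y(x) = sum_{n>=0} a_n x^n, so y'(x) = sum_{n>=1} n a_n x^(n-1) and y''(x) = sum_{n>=2} n(n-1) a_n x^(n-2).
Substitute into P(x) y'' + Q(x) y' + R(x) y = 0 with P(x) = 1, Q(x) = -1, R(x) = -2x - 2, and match powers of x.
Initial conditions: a_0 = -2, a_1 = 1.
Setting the coefficient of each power of x to zero and solving order by order (substituting the coefficients already found):
  x^0: 2 a_2 - a_1 - 2 a_0 = 0  ->  2 a_2 = a_1 + 2 a_0 = -3  ->  a_2 = -3/2
  x^1: 6 a_3 - 2 a_2 - 2 a_1 - 2 a_0 = 0  ->  6 a_3 = 2 a_2 + 2 a_1 + 2 a_0 = -5  ->  a_3 = -5/6
  x^2: 12 a_4 - 3 a_3 - 2 a_2 - 2 a_1 = 0  ->  12 a_4 = 3 a_3 + 2 a_2 + 2 a_1 = -7/2  ->  a_4 = -7/24
Truncated series: y(x) = -2 + x - (3/2) x^2 - (5/6) x^3 - (7/24) x^4 + O(x^5).

a_0 = -2; a_1 = 1; a_2 = -3/2; a_3 = -5/6; a_4 = -7/24


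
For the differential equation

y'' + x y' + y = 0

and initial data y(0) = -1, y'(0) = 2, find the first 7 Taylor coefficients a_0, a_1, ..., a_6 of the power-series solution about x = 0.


Ansatz: y(x) = sum_{n>=0} a_n x^n, so y'(x) = sum_{n>=1} n a_n x^(n-1) and y''(x) = sum_{n>=2} n(n-1) a_n x^(n-2).
Substitute into P(x) y'' + Q(x) y' + R(x) y = 0 with P(x) = 1, Q(x) = x, R(x) = 1, and match powers of x.
Initial conditions: a_0 = -1, a_1 = 2.
Setting the coefficient of each power of x to zero and solving order by order (substituting the coefficients already found):
  x^0: 2 a_2 + a_0 = 0  ->  2 a_2 = -a_0 = 1  ->  a_2 = 1/2
  x^1: 6 a_3 + 2 a_1 = 0  ->  6 a_3 = -2 a_1 = -4  ->  a_3 = -2/3
  x^2: 12 a_4 + 3 a_2 = 0  ->  12 a_4 = -3 a_2 = -3/2  ->  a_4 = -1/8
  x^3: 20 a_5 + 4 a_3 = 0  ->  20 a_5 = -4 a_3 = 8/3  ->  a_5 = 2/15
  x^4: 30 a_6 + 5 a_4 = 0  ->  30 a_6 = -5 a_4 = 5/8  ->  a_6 = 1/48
Truncated series: y(x) = -1 + 2 x + (1/2) x^2 - (2/3) x^3 - (1/8) x^4 + (2/15) x^5 + (1/48) x^6 + O(x^7).

a_0 = -1; a_1 = 2; a_2 = 1/2; a_3 = -2/3; a_4 = -1/8; a_5 = 2/15; a_6 = 1/48


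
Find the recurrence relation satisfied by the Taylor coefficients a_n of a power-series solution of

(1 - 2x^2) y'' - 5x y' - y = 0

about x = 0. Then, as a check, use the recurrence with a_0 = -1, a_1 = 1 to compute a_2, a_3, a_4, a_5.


Substitute y = sum_n a_n x^n.
(1 - 2 x^2) y'' contributes (n+2)(n+1) a_{n+2} - 2 n(n-1) a_n at x^n.
-5 x y'(x) contributes -5 n a_n at x^n.
-y(x) contributes -1 a_n at x^n.
Matching x^n: (n+2)(n+1) a_{n+2} + (-2 n(n-1) - 5 n - 1) a_n = 0.
Thus a_{n+2} = (2 n(n-1) + 5 n + 1) / ((n+1)(n+2)) * a_n.

Check with a_0 = -1, a_1 = 1 (apply the recurrence for n = 0, 1, 2, 3): a_0 = -1, a_1 = 1, a_2 = -1/2, a_3 = 1, a_4 = -5/8, a_5 = 7/5.

a_(n+2) = (2 n(n-1) + 5 n + 1) / ((n+1)(n+2)) * a_n; check: a_0 = -1, a_1 = 1, a_2 = -1/2, a_3 = 1, a_4 = -5/8, a_5 = 7/5


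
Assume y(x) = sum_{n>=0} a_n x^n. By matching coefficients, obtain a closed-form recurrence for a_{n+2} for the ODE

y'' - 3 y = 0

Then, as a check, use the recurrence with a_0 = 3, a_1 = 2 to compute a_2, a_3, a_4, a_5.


Substitute y = sum_n a_n x^n into y'' + (const) y = 0.
y''(x) = sum_{n>=0} (n+2)(n+1) a_{n+2} x^n.
The ODE becomes sum_n [(n+2)(n+1) a_{n+2} - 3 a_n] x^n = 0.
Setting each coefficient to zero gives the recurrence:
  (n+2)(n+1) a_{n+2} - 3 a_n = 0,
  a_{n+2} = 3 / ((n+1)(n+2)) a_n.

Check with a_0 = 3, a_1 = 2 (apply the recurrence for n = 0, 1, 2, 3): a_0 = 3, a_1 = 2, a_2 = 9/2, a_3 = 1, a_4 = 9/8, a_5 = 3/20.

a_{n+2} = 3/((n+1)(n+2)) * a_n; check: a_0 = 3, a_1 = 2, a_2 = 9/2, a_3 = 1, a_4 = 9/8, a_5 = 3/20


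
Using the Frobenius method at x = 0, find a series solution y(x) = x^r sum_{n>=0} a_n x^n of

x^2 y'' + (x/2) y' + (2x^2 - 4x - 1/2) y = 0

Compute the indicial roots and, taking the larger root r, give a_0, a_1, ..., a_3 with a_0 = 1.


Write in Frobenius form y'' + (p(x)/x) y' + (q(x)/x^2) y = 0:
  p(x) = 1/2,  q(x) = 2x^2 - 4x - 1/2.
Indicial equation: r(r-1) + (1/2) r + (-1/2) = 0 -> roots r_1 = 1, r_2 = -1/2.
Take r = r_1 = 1. Let y(x) = x^r sum_{n>=0} a_n x^n with a_0 = 1.
Substitute y = x^r sum a_n x^n and match x^{r+n}. The recurrence is
  D(n) a_n - 4 a_{n-1} + 2 a_{n-2} = 0,  where D(n) = (r+n)(r+n-1) + (1/2)(r+n) + (-1/2).
  a_n = [4 a_{n-1} - 2 a_{n-2}] / D(n).
Since the indicial polynomial factors as (r - r_1)(r - r_2), D(n) = (r_1 + n - r_1)(r_1 + n - r_2) = n(n + 3/2).
Evaluating step by step (a_0 = 1):
  n = 1: D(1) = 1(1 + 3/2) = 5/2; numerator = 4(1) = 4; a_1 = (4)/(5/2) = 8/5
  n = 2: D(2) = 2(2 + 3/2) = 7; numerator = 4(8/5) - 2(1) = 22/5; a_2 = (22/5)/(7) = 22/35
  n = 3: D(3) = 3(3 + 3/2) = 27/2; numerator = 4(22/35) - 2(8/5) = -24/35; a_3 = (-24/35)/(27/2) = -16/315

r = 1; a_0 = 1; a_1 = 8/5; a_2 = 22/35; a_3 = -16/315


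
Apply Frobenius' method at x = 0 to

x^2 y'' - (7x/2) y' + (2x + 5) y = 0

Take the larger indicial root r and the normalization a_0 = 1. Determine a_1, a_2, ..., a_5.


Write in Frobenius form y'' + (p(x)/x) y' + (q(x)/x^2) y = 0:
  p(x) = -7/2,  q(x) = 2x + 5.
Indicial equation: r(r-1) + (-7/2) r + (5) = 0 -> roots r_1 = 5/2, r_2 = 2.
Take r = r_1 = 5/2. Let y(x) = x^r sum_{n>=0} a_n x^n with a_0 = 1.
Substitute y = x^r sum a_n x^n and match x^{r+n}. The recurrence is
  D(n) a_n + 2 a_{n-1} = 0,  where D(n) = (r+n)(r+n-1) + (-7/2)(r+n) + (5).
  a_n = -2 / D(n) * a_{n-1}.
Since the indicial polynomial factors as (r - r_1)(r - r_2), D(n) = (r_1 + n - r_1)(r_1 + n - r_2) = n(n + 1/2).
Evaluating step by step (a_0 = 1):
  n = 1: D(1) = 1(1 + 1/2) = 3/2; numerator = -2(1) = -2; a_1 = (-2)/(3/2) = -4/3
  n = 2: D(2) = 2(2 + 1/2) = 5; numerator = -2(-4/3) = 8/3; a_2 = (8/3)/(5) = 8/15
  n = 3: D(3) = 3(3 + 1/2) = 21/2; numerator = -2(8/15) = -16/15; a_3 = (-16/15)/(21/2) = -32/315
  n = 4: D(4) = 4(4 + 1/2) = 18; numerator = -2(-32/315) = 64/315; a_4 = (64/315)/(18) = 32/2835
  n = 5: D(5) = 5(5 + 1/2) = 55/2; numerator = -2(32/2835) = -64/2835; a_5 = (-64/2835)/(55/2) = -128/155925

r = 5/2; a_0 = 1; a_1 = -4/3; a_2 = 8/15; a_3 = -32/315; a_4 = 32/2835; a_5 = -128/155925


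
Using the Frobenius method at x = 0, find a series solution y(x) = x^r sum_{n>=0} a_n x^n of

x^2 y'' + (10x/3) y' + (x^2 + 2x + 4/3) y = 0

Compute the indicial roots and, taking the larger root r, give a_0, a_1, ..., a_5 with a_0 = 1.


Write in Frobenius form y'' + (p(x)/x) y' + (q(x)/x^2) y = 0:
  p(x) = 10/3,  q(x) = x^2 + 2x + 4/3.
Indicial equation: r(r-1) + (10/3) r + (4/3) = 0 -> roots r_1 = -1, r_2 = -4/3.
Take r = r_1 = -1. Let y(x) = x^r sum_{n>=0} a_n x^n with a_0 = 1.
Substitute y = x^r sum a_n x^n and match x^{r+n}. The recurrence is
  D(n) a_n + 2 a_{n-1} + 1 a_{n-2} = 0,  where D(n) = (r+n)(r+n-1) + (10/3)(r+n) + (4/3).
  a_n = [-2 a_{n-1} - 1 a_{n-2}] / D(n).
Since the indicial polynomial factors as (r - r_1)(r - r_2), D(n) = (r_1 + n - r_1)(r_1 + n - r_2) = n(n + 1/3).
Evaluating step by step (a_0 = 1):
  n = 1: D(1) = 1(1 + 1/3) = 4/3; numerator = -2(1) = -2; a_1 = (-2)/(4/3) = -3/2
  n = 2: D(2) = 2(2 + 1/3) = 14/3; numerator = -2(-3/2) - 1(1) = 2; a_2 = (2)/(14/3) = 3/7
  n = 3: D(3) = 3(3 + 1/3) = 10; numerator = -2(3/7) - 1(-3/2) = 9/14; a_3 = (9/14)/(10) = 9/140
  n = 4: D(4) = 4(4 + 1/3) = 52/3; numerator = -2(9/140) - 1(3/7) = -39/70; a_4 = (-39/70)/(52/3) = -9/280
  n = 5: D(5) = 5(5 + 1/3) = 80/3; numerator = -2(-9/280) - 1(9/140) = 0; a_5 = (0)/(80/3) = 0

r = -1; a_0 = 1; a_1 = -3/2; a_2 = 3/7; a_3 = 9/140; a_4 = -9/280; a_5 = 0


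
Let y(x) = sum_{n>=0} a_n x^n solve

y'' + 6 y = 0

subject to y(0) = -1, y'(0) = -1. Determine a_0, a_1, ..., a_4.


Ansatz: y(x) = sum_{n>=0} a_n x^n, so y'(x) = sum_{n>=1} n a_n x^(n-1) and y''(x) = sum_{n>=2} n(n-1) a_n x^(n-2).
Substitute into P(x) y'' + Q(x) y' + R(x) y = 0 with P(x) = 1, Q(x) = 0, R(x) = 6, and match powers of x.
Initial conditions: a_0 = -1, a_1 = -1.
Setting the coefficient of each power of x to zero and solving order by order (substituting the coefficients already found):
  x^0: 2 a_2 + 6 a_0 = 0  ->  2 a_2 = -6 a_0 = 6  ->  a_2 = 3
  x^1: 6 a_3 + 6 a_1 = 0  ->  6 a_3 = -6 a_1 = 6  ->  a_3 = 1
  x^2: 12 a_4 + 6 a_2 = 0  ->  12 a_4 = -6 a_2 = -18  ->  a_4 = -3/2
Truncated series: y(x) = -1 - x + 3 x^2 + x^3 - (3/2) x^4 + O(x^5).

a_0 = -1; a_1 = -1; a_2 = 3; a_3 = 1; a_4 = -3/2


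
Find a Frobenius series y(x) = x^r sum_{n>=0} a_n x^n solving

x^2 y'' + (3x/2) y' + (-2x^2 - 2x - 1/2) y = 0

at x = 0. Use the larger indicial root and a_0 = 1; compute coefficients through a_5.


Write in Frobenius form y'' + (p(x)/x) y' + (q(x)/x^2) y = 0:
  p(x) = 3/2,  q(x) = -2x^2 - 2x - 1/2.
Indicial equation: r(r-1) + (3/2) r + (-1/2) = 0 -> roots r_1 = 1/2, r_2 = -1.
Take r = r_1 = 1/2. Let y(x) = x^r sum_{n>=0} a_n x^n with a_0 = 1.
Substitute y = x^r sum a_n x^n and match x^{r+n}. The recurrence is
  D(n) a_n - 2 a_{n-1} - 2 a_{n-2} = 0,  where D(n) = (r+n)(r+n-1) + (3/2)(r+n) + (-1/2).
  a_n = [2 a_{n-1} + 2 a_{n-2}] / D(n).
Since the indicial polynomial factors as (r - r_1)(r - r_2), D(n) = (r_1 + n - r_1)(r_1 + n - r_2) = n(n + 3/2).
Evaluating step by step (a_0 = 1):
  n = 1: D(1) = 1(1 + 3/2) = 5/2; numerator = 2(1) = 2; a_1 = (2)/(5/2) = 4/5
  n = 2: D(2) = 2(2 + 3/2) = 7; numerator = 2(4/5) + 2(1) = 18/5; a_2 = (18/5)/(7) = 18/35
  n = 3: D(3) = 3(3 + 3/2) = 27/2; numerator = 2(18/35) + 2(4/5) = 92/35; a_3 = (92/35)/(27/2) = 184/945
  n = 4: D(4) = 4(4 + 3/2) = 22; numerator = 2(184/945) + 2(18/35) = 268/189; a_4 = (268/189)/(22) = 134/2079
  n = 5: D(5) = 5(5 + 3/2) = 65/2; numerator = 2(134/2079) + 2(184/945) = 1796/3465; a_5 = (1796/3465)/(65/2) = 3592/225225

r = 1/2; a_0 = 1; a_1 = 4/5; a_2 = 18/35; a_3 = 184/945; a_4 = 134/2079; a_5 = 3592/225225


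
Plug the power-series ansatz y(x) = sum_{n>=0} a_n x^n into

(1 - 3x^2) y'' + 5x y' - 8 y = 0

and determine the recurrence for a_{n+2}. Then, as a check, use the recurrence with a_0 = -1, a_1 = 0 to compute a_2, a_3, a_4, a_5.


Substitute y = sum_n a_n x^n.
(1 - 3 x^2) y'' contributes (n+2)(n+1) a_{n+2} - 3 n(n-1) a_n at x^n.
5 x y'(x) contributes 5 n a_n at x^n.
-8 y(x) contributes -8 a_n at x^n.
Matching x^n: (n+2)(n+1) a_{n+2} + (-3 n(n-1) + 5 n - 8) a_n = 0.
Thus a_{n+2} = (3 n(n-1) - 5 n + 8) / ((n+1)(n+2)) * a_n.

Check with a_0 = -1, a_1 = 0 (apply the recurrence for n = 0, 1, 2, 3): a_0 = -1, a_1 = 0, a_2 = -4, a_3 = 0, a_4 = -4/3, a_5 = 0.

a_(n+2) = (3 n(n-1) - 5 n + 8) / ((n+1)(n+2)) * a_n; check: a_0 = -1, a_1 = 0, a_2 = -4, a_3 = 0, a_4 = -4/3, a_5 = 0


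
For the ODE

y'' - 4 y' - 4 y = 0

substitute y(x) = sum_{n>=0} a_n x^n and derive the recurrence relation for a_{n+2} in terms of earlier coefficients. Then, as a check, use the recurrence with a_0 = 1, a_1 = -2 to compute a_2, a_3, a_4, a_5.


Substitute y = sum_n a_n x^n.
y''(x) has coefficient (n+2)(n+1) a_{n+2} at x^n;
-4 y'(x) has coefficient -4 (n+1) a_{n+1} at x^n;
-4 y(x) has coefficient -4 a_n at x^n.
Matching x^n: (n+2)(n+1) a_{n+2} - 4 (n+1) a_{n+1} - 4 a_n = 0.
Thus a_{n+2} = [4 (n+1) a_{n+1} + 4 a_n] / ((n+1)(n+2)).

Check with a_0 = 1, a_1 = -2 (apply the recurrence for n = 0, 1, 2, 3): a_0 = 1, a_1 = -2, a_2 = -2, a_3 = -4, a_4 = -14/3, a_5 = -68/15.

a_(n+2) = [4 (n+1) a_(n+1) + 4 a_n] / ((n+1)(n+2)); check: a_0 = 1, a_1 = -2, a_2 = -2, a_3 = -4, a_4 = -14/3, a_5 = -68/15


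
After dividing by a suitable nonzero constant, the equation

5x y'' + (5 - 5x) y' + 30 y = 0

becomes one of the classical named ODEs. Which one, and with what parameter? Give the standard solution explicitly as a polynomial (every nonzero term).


All three coefficients share the factor 5; dividing through by 5 gives  x y'' + (1 - x) y' + 6 y = 0.
This matches the Laguerre equation x y'' + (1 - x) y' + n y = 0 with n = 6; the polynomial solution is L_6(x).
With y = sum_k a_k x^k, matching x^k gives (k+1)k a_{k+1} + (k+1) a_{k+1} - k a_k + n a_k = 0, i.e. (k+1)^2 a_{k+1} = (k - n) a_k = (k - 6) a_k. The right side vanishes at k = 6, so the series terminates at degree 6.
Standard normalization L_n(0) = 1 gives a_0 = 1. Work upward with a_{k+1} = (k - 6) a_k / (k+1)^2:
  a_1 = (0 - 6)(1) / 1^2 = -6/1 = -6
  a_2 = (1 - 6)(-6) / 2^2 = 30/4 = 15/2
  a_3 = (2 - 6)(15/2) / 3^2 = -30/9 = -10/3
  a_4 = (3 - 6)(-10/3) / 4^2 = 10/16 = 5/8
  a_5 = (4 - 6)(5/8) / 5^2 = (-5/4)/25 = -1/20
  a_6 = (5 - 6)(-1/20) / 6^2 = (1/20)/36 = 1/720
Hence L_6(x) = x^6/720 - x^5/20 + 5 x^4/8 - 10 x^3/3 + 15 x^2/2 - 6 x + 1.

L_6(x); series = x^6/720 - x^5/20 + 5 x^4/8 - 10 x^3/3 + 15 x^2/2 - 6 x + 1


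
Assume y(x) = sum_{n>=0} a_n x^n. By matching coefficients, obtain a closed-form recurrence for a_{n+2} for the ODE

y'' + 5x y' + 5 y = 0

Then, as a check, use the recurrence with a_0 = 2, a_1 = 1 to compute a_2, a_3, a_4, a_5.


Substitute y = sum_n a_n x^n.
y''(x) has coefficient (n+2)(n+1) a_{n+2} at x^n;
5 x y'(x) has coefficient 5 n a_n at x^n (shift);
5 y(x) has coefficient 5 a_n at x^n.
Matching x^n: (n+2)(n+1) a_{n+2} + (5n + 5) a_n = 0.
Thus a_{n+2} = (-5n - 5) / ((n+1)(n+2)) * a_n.

Check with a_0 = 2, a_1 = 1 (apply the recurrence for n = 0, 1, 2, 3): a_0 = 2, a_1 = 1, a_2 = -5, a_3 = -5/3, a_4 = 25/4, a_5 = 5/3.

a_(n+2) = (-5n - 5) / ((n+1)(n+2)) * a_n; check: a_0 = 2, a_1 = 1, a_2 = -5, a_3 = -5/3, a_4 = 25/4, a_5 = 5/3


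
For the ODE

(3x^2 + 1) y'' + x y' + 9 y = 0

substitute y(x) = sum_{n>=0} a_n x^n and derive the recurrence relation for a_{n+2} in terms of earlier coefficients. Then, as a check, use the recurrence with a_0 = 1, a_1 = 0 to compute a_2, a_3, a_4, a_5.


Substitute y = sum_n a_n x^n.
(1 + 3 x^2) y'' contributes (n+2)(n+1) a_{n+2} + 3 n(n-1) a_n at x^n.
x y'(x) contributes n a_n at x^n.
9 y(x) contributes 9 a_n at x^n.
Matching x^n: (n+2)(n+1) a_{n+2} + (3 n(n-1) + n + 9) a_n = 0.
Thus a_{n+2} = (-3 n(n-1) - n - 9) / ((n+1)(n+2)) * a_n.

Check with a_0 = 1, a_1 = 0 (apply the recurrence for n = 0, 1, 2, 3): a_0 = 1, a_1 = 0, a_2 = -9/2, a_3 = 0, a_4 = 51/8, a_5 = 0.

a_(n+2) = (-3 n(n-1) - n - 9) / ((n+1)(n+2)) * a_n; check: a_0 = 1, a_1 = 0, a_2 = -9/2, a_3 = 0, a_4 = 51/8, a_5 = 0


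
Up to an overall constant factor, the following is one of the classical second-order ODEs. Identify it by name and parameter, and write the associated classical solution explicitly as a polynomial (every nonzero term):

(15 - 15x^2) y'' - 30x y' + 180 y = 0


All three coefficients share the factor 15; dividing through by 15 gives  (1 - x^2) y'' - 2x y' + 12 y = 0.
This matches the Legendre equation (1 - x^2) y'' - 2x y' + n(n+1) y = 0 (note the -2x y' term) with n(n+1) = 12, so n = 3; the polynomial solution is P_3(x).
With y = sum_k a_k x^k, matching x^k gives (k+2)(k+1) a_{k+2} = [k(k+1) - n(n+1)] a_k = (k - 3)(k + 4) a_k. The right side vanishes at k = 3, so the series with the parity of 3 terminates at degree 3.
Standard normalization (P_n(1) = 1): leading coefficient (2n)!/(2^n (n!)^2) = 720/(8*36) = 5/2, so a_3 = 5/2. Work downward with a_k = (k+1)(k+2) a_{k+2} / ((k - 3)(k + 4)):
  a_1 = (2)(3)(5/2) / ((1 - 3)(1 + 4)) = 15/(-10) = -3/2
Hence P_3(x) = 5 x^3/2 - 3 x/2.

P_3(x); series = 5 x^3/2 - 3 x/2


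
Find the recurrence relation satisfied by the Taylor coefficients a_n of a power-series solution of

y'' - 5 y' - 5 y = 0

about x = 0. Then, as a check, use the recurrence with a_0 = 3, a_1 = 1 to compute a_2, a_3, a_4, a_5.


Substitute y = sum_n a_n x^n.
y''(x) has coefficient (n+2)(n+1) a_{n+2} at x^n;
-5 y'(x) has coefficient -5 (n+1) a_{n+1} at x^n;
-5 y(x) has coefficient -5 a_n at x^n.
Matching x^n: (n+2)(n+1) a_{n+2} - 5 (n+1) a_{n+1} - 5 a_n = 0.
Thus a_{n+2} = [5 (n+1) a_{n+1} + 5 a_n] / ((n+1)(n+2)).

Check with a_0 = 3, a_1 = 1 (apply the recurrence for n = 0, 1, 2, 3): a_0 = 3, a_1 = 1, a_2 = 10, a_3 = 35/2, a_4 = 625/24, a_5 = 365/12.

a_(n+2) = [5 (n+1) a_(n+1) + 5 a_n] / ((n+1)(n+2)); check: a_0 = 3, a_1 = 1, a_2 = 10, a_3 = 35/2, a_4 = 625/24, a_5 = 365/12


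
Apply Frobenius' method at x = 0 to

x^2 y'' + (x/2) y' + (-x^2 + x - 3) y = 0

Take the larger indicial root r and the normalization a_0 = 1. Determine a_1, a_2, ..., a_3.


Write in Frobenius form y'' + (p(x)/x) y' + (q(x)/x^2) y = 0:
  p(x) = 1/2,  q(x) = -x^2 + x - 3.
Indicial equation: r(r-1) + (1/2) r + (-3) = 0 -> roots r_1 = 2, r_2 = -3/2.
Take r = r_1 = 2. Let y(x) = x^r sum_{n>=0} a_n x^n with a_0 = 1.
Substitute y = x^r sum a_n x^n and match x^{r+n}. The recurrence is
  D(n) a_n + 1 a_{n-1} - 1 a_{n-2} = 0,  where D(n) = (r+n)(r+n-1) + (1/2)(r+n) + (-3).
  a_n = [-1 a_{n-1} + 1 a_{n-2}] / D(n).
Since the indicial polynomial factors as (r - r_1)(r - r_2), D(n) = (r_1 + n - r_1)(r_1 + n - r_2) = n(n + 7/2).
Evaluating step by step (a_0 = 1):
  n = 1: D(1) = 1(1 + 7/2) = 9/2; numerator = -1(1) = -1; a_1 = (-1)/(9/2) = -2/9
  n = 2: D(2) = 2(2 + 7/2) = 11; numerator = -1(-2/9) + 1(1) = 11/9; a_2 = (11/9)/(11) = 1/9
  n = 3: D(3) = 3(3 + 7/2) = 39/2; numerator = -1(1/9) + 1(-2/9) = -1/3; a_3 = (-1/3)/(39/2) = -2/117

r = 2; a_0 = 1; a_1 = -2/9; a_2 = 1/9; a_3 = -2/117


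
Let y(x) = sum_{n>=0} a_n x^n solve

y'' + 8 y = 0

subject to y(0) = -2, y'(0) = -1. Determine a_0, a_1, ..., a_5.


Ansatz: y(x) = sum_{n>=0} a_n x^n, so y'(x) = sum_{n>=1} n a_n x^(n-1) and y''(x) = sum_{n>=2} n(n-1) a_n x^(n-2).
Substitute into P(x) y'' + Q(x) y' + R(x) y = 0 with P(x) = 1, Q(x) = 0, R(x) = 8, and match powers of x.
Initial conditions: a_0 = -2, a_1 = -1.
Setting the coefficient of each power of x to zero and solving order by order (substituting the coefficients already found):
  x^0: 2 a_2 + 8 a_0 = 0  ->  2 a_2 = -8 a_0 = 16  ->  a_2 = 8
  x^1: 6 a_3 + 8 a_1 = 0  ->  6 a_3 = -8 a_1 = 8  ->  a_3 = 4/3
  x^2: 12 a_4 + 8 a_2 = 0  ->  12 a_4 = -8 a_2 = -64  ->  a_4 = -16/3
  x^3: 20 a_5 + 8 a_3 = 0  ->  20 a_5 = -8 a_3 = -32/3  ->  a_5 = -8/15
Truncated series: y(x) = -2 - x + 8 x^2 + (4/3) x^3 - (16/3) x^4 - (8/15) x^5 + O(x^6).

a_0 = -2; a_1 = -1; a_2 = 8; a_3 = 4/3; a_4 = -16/3; a_5 = -8/15
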